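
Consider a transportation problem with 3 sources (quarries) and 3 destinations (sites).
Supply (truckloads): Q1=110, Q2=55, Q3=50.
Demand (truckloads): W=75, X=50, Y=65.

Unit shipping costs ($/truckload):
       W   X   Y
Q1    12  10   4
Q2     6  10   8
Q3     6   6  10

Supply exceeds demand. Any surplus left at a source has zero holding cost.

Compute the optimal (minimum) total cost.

Optimal allocation:
  Q1->X: 20 × $10 = $200
  Q1->Y: 65 × $4 = $260
  Q2->W: 55 × $6 = $330
  Q3->W: 20 × $6 = $120
  Q3->X: 30 × $6 = $180
Total = 200 + 260 + 330 + 120 + 180 = $1090.
(Supply check: Q1 ships 85; Q2 ships 55; Q3 ships 50.)

1090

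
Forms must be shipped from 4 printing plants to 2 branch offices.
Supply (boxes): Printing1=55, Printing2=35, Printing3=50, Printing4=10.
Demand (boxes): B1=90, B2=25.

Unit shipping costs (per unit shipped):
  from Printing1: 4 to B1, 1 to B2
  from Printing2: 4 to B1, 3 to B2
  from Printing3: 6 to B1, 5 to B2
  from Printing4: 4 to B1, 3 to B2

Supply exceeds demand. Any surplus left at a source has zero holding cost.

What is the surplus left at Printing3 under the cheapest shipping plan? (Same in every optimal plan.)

Minimum-cost shipments:
  Printing1→B1: 30 × 4 = 120
  Printing1→B2: 25 × 1 = 25
  Printing2→B1: 35 × 4 = 140
  Printing3→B1: 15 × 6 = 90
  Printing4→B1: 10 × 4 = 40
Total cost = 415.
Printing3 ships 15 of its 50, leaving 35.

35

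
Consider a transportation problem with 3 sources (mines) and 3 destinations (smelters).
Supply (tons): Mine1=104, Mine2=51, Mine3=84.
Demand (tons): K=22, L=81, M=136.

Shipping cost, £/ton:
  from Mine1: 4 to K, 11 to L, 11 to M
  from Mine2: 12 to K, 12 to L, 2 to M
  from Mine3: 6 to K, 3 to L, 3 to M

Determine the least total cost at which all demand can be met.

A cheapest plan:
  Mine1->K: 22 × £4 = £88
  Mine1->M: 82 × £11 = £902
  Mine2->M: 51 × £2 = £102
  Mine3->L: 81 × £3 = £243
  Mine3->M: 3 × £3 = £9
Total = 88 + 902 + 102 + 243 + 9 = £1344.
(Supply check: Mine1 ships 104; Mine2 ships 51; Mine3 ships 84.)

1344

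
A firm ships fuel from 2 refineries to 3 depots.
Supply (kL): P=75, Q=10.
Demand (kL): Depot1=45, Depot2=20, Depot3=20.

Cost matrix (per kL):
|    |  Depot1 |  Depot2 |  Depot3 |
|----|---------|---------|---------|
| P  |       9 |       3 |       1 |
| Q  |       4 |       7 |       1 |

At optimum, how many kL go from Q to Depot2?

0

The minimum-cost plan:
  P–Depot1: 35 × 9 = 315
  P–Depot2: 20 × 3 = 60
  P–Depot3: 20 × 1 = 20
  Q–Depot1: 10 × 4 = 40
Total cost = 435.
The route Q→Depot2 is not used.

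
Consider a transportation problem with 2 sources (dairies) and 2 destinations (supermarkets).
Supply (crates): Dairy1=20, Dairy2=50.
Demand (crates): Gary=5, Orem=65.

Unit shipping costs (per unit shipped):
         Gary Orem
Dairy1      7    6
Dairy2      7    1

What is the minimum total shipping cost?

175

Optimal allocation:
  Dairy1->Gary: 5 × 7 = 35
  Dairy1->Orem: 15 × 6 = 90
  Dairy2->Orem: 50 × 1 = 50
Total = 35 + 90 + 50 = 175.
(Supply check: Dairy1 ships 20; Dairy2 ships 50.)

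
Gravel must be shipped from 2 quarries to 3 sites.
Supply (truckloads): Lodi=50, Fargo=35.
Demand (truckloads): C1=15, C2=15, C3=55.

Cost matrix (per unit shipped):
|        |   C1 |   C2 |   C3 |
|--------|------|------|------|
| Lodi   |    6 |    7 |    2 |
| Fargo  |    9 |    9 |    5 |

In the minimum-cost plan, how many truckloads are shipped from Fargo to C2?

Optimal shipments:
  Lodi to C1: 15 × 6 = 90
  Lodi to C3: 35 × 2 = 70
  Fargo to C2: 15 × 9 = 135
  Fargo to C3: 20 × 5 = 100
Total cost = 395.
So Fargo→C2 carries 15 truckloads.

15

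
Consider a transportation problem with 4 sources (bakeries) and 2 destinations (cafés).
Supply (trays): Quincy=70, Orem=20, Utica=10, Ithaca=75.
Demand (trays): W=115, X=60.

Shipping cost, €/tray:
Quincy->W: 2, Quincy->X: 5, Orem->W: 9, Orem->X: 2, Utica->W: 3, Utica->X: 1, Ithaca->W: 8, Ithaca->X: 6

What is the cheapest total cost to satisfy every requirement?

Optimal allocation:
  Quincy to W: 70 trays
  Orem to X: 20 trays
  Utica to W: 10 trays
  Ithaca to W: 35 trays
  Ithaca to X: 40 trays
Total cost = €730.
(Supply check: Quincy ships 70; Orem ships 20; Utica ships 10; Ithaca ships 75.)

730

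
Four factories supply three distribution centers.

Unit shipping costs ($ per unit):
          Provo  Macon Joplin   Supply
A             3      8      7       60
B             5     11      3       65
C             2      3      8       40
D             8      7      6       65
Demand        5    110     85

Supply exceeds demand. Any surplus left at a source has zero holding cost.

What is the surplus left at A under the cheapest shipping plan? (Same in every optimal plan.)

30

An optimal plan:
  A->Provo: 5 × $3 = $15
  A->Macon: 25 × $8 = $200
  B->Joplin: 65 × $3 = $195
  C->Macon: 40 × $3 = $120
  D->Macon: 45 × $7 = $315
  D->Joplin: 20 × $6 = $120
Total cost = $965.
A ships 30 of its 60, leaving 30.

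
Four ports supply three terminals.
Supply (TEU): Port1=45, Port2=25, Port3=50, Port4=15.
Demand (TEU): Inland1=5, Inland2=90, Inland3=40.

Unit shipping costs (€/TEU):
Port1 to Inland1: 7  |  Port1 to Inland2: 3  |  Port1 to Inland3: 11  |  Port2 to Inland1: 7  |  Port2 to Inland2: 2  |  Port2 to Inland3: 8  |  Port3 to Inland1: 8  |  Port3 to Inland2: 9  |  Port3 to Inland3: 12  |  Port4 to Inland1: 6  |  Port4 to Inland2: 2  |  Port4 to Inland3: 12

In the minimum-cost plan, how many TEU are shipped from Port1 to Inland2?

The minimum-cost plan:
  Port1→Inland2: 45 × €3 = €135
  Port2→Inland2: 25 × €2 = €50
  Port3→Inland1: 5 × €8 = €40
  Port3→Inland2: 5 × €9 = €45
  Port3→Inland3: 40 × €12 = €480
  Port4→Inland2: 15 × €2 = €30
Total cost = €780.
So Port1→Inland2 carries 45 TEU.

45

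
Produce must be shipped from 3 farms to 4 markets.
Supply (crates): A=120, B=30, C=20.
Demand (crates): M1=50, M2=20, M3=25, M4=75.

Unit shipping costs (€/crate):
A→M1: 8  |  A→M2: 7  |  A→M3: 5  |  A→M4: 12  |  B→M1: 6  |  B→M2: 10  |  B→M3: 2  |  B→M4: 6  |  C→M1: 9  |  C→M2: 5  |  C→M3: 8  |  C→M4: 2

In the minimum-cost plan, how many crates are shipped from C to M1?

Optimal shipments:
  A→M1: 50 × €8 = €400
  A→M2: 20 × €7 = €140
  A→M3: 25 × €5 = €125
  A→M4: 25 × €12 = €300
  B→M4: 30 × €6 = €180
  C→M4: 20 × €2 = €40
Total cost = €1185.
The route C→M1 is not used.

0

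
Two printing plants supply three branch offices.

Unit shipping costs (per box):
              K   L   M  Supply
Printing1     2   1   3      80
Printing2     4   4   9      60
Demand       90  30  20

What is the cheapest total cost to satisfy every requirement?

One minimum-cost allocation:
  Printing1->K: 30 boxes
  Printing1->L: 30 boxes
  Printing1->M: 20 boxes
  Printing2->K: 60 boxes
Total cost = 390.

390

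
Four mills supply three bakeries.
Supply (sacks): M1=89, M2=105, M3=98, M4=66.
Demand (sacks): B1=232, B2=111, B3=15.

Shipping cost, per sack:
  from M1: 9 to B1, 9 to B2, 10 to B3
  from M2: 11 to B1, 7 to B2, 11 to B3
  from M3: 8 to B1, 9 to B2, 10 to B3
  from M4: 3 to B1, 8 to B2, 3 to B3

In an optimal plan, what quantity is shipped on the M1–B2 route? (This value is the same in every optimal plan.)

6

Solving gives:
  M1->B1: 83 × 9 = 747
  M1->B2: 6 × 9 = 54
  M2->B2: 105 × 7 = 735
  M3->B1: 98 × 8 = 784
  M4->B1: 51 × 3 = 153
  M4->B3: 15 × 3 = 45
Total cost = 2518.
So M1→B2 carries 6 sacks.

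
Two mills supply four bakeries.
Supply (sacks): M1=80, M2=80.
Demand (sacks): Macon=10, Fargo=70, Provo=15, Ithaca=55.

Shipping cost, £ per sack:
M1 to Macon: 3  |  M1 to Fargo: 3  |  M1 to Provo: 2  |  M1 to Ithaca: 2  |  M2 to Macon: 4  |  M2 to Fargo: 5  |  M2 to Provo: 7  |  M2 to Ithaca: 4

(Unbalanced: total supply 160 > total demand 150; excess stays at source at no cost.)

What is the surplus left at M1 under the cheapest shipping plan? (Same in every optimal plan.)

Minimum-cost shipments:
  M1->Fargo: 65 sacks
  M1->Provo: 15 sacks
  M2->Macon: 10 sacks
  M2->Fargo: 5 sacks
  M2->Ithaca: 55 sacks
Total cost = £510.
M1 ships 80 of its 80, leaving 0.

0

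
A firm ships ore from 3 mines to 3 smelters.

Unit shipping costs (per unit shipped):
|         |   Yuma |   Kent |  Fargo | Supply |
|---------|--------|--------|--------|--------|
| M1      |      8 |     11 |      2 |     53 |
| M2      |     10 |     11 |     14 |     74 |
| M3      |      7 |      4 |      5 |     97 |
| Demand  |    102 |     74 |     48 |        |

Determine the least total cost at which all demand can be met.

1333

A cheapest plan:
  M1->Yuma: 5 × 8 = 40
  M1->Fargo: 48 × 2 = 96
  M2->Yuma: 74 × 10 = 740
  M3->Yuma: 23 × 7 = 161
  M3->Kent: 74 × 4 = 296
Total = 40 + 96 + 740 + 161 + 296 = 1333.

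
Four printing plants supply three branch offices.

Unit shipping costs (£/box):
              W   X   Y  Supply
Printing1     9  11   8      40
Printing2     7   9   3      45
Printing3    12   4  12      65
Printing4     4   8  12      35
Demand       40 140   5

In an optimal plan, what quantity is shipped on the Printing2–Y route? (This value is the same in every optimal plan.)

5

Solving gives:
  Printing1→X: 40 × £11 = £440
  Printing2→W: 5 × £7 = £35
  Printing2→X: 35 × £9 = £315
  Printing2→Y: 5 × £3 = £15
  Printing3→X: 65 × £4 = £260
  Printing4→W: 35 × £4 = £140
Total cost = £1205.
So Printing2→Y carries 5 boxes.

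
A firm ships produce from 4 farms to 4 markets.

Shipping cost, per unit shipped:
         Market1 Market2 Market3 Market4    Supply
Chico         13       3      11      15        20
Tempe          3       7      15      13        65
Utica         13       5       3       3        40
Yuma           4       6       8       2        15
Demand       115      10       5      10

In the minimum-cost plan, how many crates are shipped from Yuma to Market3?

0

Optimal shipments:
  Chico to Market1: 10 × 13 = 130
  Chico to Market2: 10 × 3 = 30
  Tempe to Market1: 65 × 3 = 195
  Utica to Market1: 25 × 13 = 325
  Utica to Market3: 5 × 3 = 15
  Utica to Market4: 10 × 3 = 30
  Yuma to Market1: 15 × 4 = 60
Total cost = 785.
The route Yuma→Market3 is not used.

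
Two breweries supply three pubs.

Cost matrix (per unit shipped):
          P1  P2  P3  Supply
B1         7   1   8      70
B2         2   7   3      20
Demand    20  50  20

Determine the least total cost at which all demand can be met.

A cheapest plan:
  B1–P1: 20 × 7 = 140
  B1–P2: 50 × 1 = 50
  B2–P3: 20 × 3 = 60
Total = 140 + 50 + 60 = 250.

250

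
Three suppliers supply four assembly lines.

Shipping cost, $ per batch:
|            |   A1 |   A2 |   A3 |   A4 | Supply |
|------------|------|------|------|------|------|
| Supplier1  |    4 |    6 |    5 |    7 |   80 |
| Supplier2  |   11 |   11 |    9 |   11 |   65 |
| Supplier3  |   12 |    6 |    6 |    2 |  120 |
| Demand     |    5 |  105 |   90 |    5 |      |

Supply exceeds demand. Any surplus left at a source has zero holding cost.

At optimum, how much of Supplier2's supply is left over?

60

An optimal plan:
  Supplier1 to A1: 5 × $4 = $20
  Supplier1 to A3: 75 × $5 = $375
  Supplier2 to A3: 5 × $9 = $45
  Supplier3 to A2: 105 × $6 = $630
  Supplier3 to A3: 10 × $6 = $60
  Supplier3 to A4: 5 × $2 = $10
Total cost = $1140.
Supplier2 ships 5 of its 65, leaving 60.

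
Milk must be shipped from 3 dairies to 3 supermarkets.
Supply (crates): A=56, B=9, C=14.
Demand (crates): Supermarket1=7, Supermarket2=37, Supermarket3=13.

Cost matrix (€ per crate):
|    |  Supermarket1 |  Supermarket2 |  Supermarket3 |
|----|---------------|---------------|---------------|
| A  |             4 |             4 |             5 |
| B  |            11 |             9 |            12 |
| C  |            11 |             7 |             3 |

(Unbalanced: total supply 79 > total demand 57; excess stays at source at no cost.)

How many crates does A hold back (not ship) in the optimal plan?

12

An optimal plan:
  A–Supermarket1: 7 × €4 = €28
  A–Supermarket2: 37 × €4 = €148
  C–Supermarket3: 13 × €3 = €39
Total cost = €215.
A ships 44 of its 56, leaving 12.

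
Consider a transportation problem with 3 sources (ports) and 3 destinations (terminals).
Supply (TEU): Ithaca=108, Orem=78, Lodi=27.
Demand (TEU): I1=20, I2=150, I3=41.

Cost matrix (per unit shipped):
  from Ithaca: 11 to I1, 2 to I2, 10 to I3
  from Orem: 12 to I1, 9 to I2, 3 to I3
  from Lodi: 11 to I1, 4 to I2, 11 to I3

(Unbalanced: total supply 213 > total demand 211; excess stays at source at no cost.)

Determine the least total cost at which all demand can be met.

A cheapest plan:
  Ithaca to I2: 108 × 2 = 216
  Orem to I1: 20 × 12 = 240
  Orem to I2: 15 × 9 = 135
  Orem to I3: 41 × 3 = 123
  Lodi to I2: 27 × 4 = 108
Total = 216 + 240 + 135 + 123 + 108 = 822.
(Supply check: Ithaca ships 108; Orem ships 76; Lodi ships 27.)

822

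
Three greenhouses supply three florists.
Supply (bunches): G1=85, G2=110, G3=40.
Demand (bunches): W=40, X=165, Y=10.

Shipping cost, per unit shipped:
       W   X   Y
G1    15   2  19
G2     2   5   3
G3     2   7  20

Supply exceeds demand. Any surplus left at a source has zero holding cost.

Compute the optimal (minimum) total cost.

A cheapest plan:
  G1 to X: 85 × 2 = 170
  G2 to W: 20 × 2 = 40
  G2 to X: 80 × 5 = 400
  G2 to Y: 10 × 3 = 30
  G3 to W: 20 × 2 = 40
Total = 170 + 40 + 400 + 30 + 40 = 680.

680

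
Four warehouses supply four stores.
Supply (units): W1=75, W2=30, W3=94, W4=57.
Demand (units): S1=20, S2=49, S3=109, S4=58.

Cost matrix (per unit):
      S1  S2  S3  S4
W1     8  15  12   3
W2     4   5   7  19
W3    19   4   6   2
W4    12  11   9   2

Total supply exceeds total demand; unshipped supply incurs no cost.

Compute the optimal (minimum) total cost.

A cheapest plan:
  W1→S4: 55 × 3 = 165
  W2→S1: 20 × 4 = 80
  W2→S2: 10 × 5 = 50
  W3→S2: 39 × 4 = 156
  W3→S3: 55 × 6 = 330
  W4→S3: 54 × 9 = 486
  W4→S4: 3 × 2 = 6
Total = 165 + 80 + 50 + 156 + 330 + 486 + 6 = 1273.

1273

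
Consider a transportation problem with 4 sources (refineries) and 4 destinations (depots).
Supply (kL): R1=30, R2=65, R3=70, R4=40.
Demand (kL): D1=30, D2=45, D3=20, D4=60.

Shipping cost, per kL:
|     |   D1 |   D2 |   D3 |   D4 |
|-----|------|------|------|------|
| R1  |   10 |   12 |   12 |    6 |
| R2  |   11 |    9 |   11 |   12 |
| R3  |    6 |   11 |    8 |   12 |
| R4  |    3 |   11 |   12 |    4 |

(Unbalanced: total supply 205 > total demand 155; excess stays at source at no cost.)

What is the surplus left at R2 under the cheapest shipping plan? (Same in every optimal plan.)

An optimal plan:
  R1–D4: 30 × 6 = 180
  R2–D2: 45 × 9 = 405
  R3–D1: 20 × 6 = 120
  R3–D3: 20 × 8 = 160
  R4–D1: 10 × 3 = 30
  R4–D4: 30 × 4 = 120
Total cost = 1015.
R2 ships 45 of its 65, leaving 20.

20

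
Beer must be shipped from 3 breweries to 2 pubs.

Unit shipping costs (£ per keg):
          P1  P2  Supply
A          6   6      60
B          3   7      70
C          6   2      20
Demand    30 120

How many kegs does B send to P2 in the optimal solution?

40

The minimum-cost plan:
  A→P2: 60 × £6 = £360
  B→P1: 30 × £3 = £90
  B→P2: 40 × £7 = £280
  C→P2: 20 × £2 = £40
Total cost = £770.
So B→P2 carries 40 kegs.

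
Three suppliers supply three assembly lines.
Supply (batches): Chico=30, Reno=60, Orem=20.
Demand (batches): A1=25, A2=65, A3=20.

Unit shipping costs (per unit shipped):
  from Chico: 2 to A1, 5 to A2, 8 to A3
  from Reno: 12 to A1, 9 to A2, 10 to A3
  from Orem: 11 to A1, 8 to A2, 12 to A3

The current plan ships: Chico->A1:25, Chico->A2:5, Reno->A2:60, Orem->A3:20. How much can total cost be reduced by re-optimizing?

60

Current plan cost = 25·2 + 5·5 + 60·9 + 20·12 = 855.
Optimal plan:
  Chico–A1: 25 × 2 = 50
  Chico–A2: 5 × 5 = 25
  Reno–A2: 40 × 9 = 360
  Reno–A3: 20 × 10 = 200
  Orem–A2: 20 × 8 = 160
Optimal cost = 795.
Saving = 855 − 795 = 60.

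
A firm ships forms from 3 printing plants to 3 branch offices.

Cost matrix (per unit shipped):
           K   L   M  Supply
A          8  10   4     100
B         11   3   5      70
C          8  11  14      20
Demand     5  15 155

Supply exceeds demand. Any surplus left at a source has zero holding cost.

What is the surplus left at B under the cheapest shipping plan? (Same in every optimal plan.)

0

Minimum-cost shipments:
  A to M: 100 × 4 = 400
  B to L: 15 × 3 = 45
  B to M: 55 × 5 = 275
  C to K: 5 × 8 = 40
Total cost = 760.
B ships 70 of its 70, leaving 0.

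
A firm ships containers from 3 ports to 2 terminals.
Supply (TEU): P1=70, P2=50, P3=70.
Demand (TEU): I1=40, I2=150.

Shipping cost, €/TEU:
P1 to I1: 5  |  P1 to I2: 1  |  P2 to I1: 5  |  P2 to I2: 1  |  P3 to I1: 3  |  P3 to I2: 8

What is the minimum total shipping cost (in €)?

A cheapest plan:
  P1 to I2: 70 TEU
  P2 to I2: 50 TEU
  P3 to I1: 40 TEU
  P3 to I2: 30 TEU
Total cost = €480.

480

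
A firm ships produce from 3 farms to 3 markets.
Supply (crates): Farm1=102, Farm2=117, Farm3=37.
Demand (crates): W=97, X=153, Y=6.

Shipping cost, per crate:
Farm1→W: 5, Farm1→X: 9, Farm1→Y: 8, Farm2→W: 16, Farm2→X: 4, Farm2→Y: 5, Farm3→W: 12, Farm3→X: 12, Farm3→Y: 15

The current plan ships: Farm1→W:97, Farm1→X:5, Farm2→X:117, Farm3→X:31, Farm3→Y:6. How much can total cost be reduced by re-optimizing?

Current plan cost = 97·5 + 5·9 + 117·4 + 31·12 + 6·15 = 1460.
Optimal plan:
  Farm1→W: 97 × 5 = 485
  Farm1→Y: 5 × 8 = 40
  Farm2→X: 116 × 4 = 464
  Farm2→Y: 1 × 5 = 5
  Farm3→X: 37 × 12 = 444
Optimal cost = 1438.
Saving = 1460 − 1438 = 22.

22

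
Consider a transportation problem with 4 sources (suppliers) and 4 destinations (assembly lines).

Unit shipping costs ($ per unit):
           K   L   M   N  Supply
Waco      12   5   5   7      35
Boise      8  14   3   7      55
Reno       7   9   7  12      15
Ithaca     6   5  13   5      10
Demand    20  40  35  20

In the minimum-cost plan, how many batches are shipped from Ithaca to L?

The minimum-cost plan:
  Waco->L: 35 × $5 = $175
  Boise->M: 35 × $3 = $105
  Boise->N: 20 × $7 = $140
  Reno->K: 15 × $7 = $105
  Ithaca->K: 5 × $6 = $30
  Ithaca->L: 5 × $5 = $25
Total cost = $580.
So Ithaca→L carries 5 batches.

5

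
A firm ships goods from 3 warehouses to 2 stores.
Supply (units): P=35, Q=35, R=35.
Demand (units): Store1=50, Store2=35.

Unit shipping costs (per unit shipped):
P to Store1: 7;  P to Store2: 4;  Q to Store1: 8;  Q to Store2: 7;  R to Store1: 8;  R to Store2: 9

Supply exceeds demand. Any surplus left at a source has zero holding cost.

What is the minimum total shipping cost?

Optimal allocation:
  P–Store2: 35 × 4 = 140
  Q–Store1: 15 × 8 = 120
  R–Store1: 35 × 8 = 280
Total = 140 + 120 + 280 = 540.
(Supply check: P ships 35; Q ships 15; R ships 35.)

540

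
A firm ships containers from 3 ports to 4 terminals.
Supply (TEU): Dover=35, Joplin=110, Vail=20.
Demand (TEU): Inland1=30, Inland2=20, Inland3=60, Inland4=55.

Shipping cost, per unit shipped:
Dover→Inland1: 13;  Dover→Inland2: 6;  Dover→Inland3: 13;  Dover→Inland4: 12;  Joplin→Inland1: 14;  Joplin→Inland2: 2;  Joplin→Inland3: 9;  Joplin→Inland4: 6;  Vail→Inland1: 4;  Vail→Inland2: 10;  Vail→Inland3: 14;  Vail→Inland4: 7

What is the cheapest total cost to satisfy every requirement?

1220

Optimal allocation:
  Dover->Inland1: 10 × 13 = 130
  Dover->Inland2: 20 × 6 = 120
  Dover->Inland3: 5 × 13 = 65
  Joplin->Inland3: 55 × 9 = 495
  Joplin->Inland4: 55 × 6 = 330
  Vail->Inland1: 20 × 4 = 80
Total = 130 + 120 + 65 + 495 + 330 + 80 = 1220.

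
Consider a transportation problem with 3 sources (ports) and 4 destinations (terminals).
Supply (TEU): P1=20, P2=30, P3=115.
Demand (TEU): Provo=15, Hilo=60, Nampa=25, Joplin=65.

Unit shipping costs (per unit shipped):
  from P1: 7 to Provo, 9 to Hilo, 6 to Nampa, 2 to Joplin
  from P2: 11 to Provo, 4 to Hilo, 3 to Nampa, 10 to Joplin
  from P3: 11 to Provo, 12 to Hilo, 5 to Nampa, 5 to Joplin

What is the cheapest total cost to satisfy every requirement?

1020

Optimal allocation:
  P1 to Provo: 15 × 7 = 105
  P1 to Hilo: 5 × 9 = 45
  P2 to Hilo: 30 × 4 = 120
  P3 to Hilo: 25 × 12 = 300
  P3 to Nampa: 25 × 5 = 125
  P3 to Joplin: 65 × 5 = 325
Total = 105 + 45 + 120 + 300 + 125 + 325 = 1020.
(Supply check: P1 ships 20; P2 ships 30; P3 ships 115.)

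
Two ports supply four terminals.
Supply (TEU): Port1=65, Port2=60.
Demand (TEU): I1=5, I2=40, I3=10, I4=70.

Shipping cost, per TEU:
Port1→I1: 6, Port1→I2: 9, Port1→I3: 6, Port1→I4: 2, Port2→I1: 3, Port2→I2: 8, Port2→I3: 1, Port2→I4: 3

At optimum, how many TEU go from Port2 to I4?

5

Optimal shipments:
  Port1→I4: 65 TEU
  Port2→I1: 5 TEU
  Port2→I2: 40 TEU
  Port2→I3: 10 TEU
  Port2→I4: 5 TEU
Total cost = 490.
So Port2→I4 carries 5 TEU.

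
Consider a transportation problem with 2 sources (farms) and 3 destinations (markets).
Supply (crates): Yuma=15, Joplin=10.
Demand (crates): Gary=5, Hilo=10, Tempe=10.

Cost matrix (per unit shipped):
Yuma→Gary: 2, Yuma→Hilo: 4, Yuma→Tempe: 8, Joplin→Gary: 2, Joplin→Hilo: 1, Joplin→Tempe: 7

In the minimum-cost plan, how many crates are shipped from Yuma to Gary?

Solving gives:
  Yuma->Gary: 5 × 2 = 10
  Yuma->Tempe: 10 × 8 = 80
  Joplin->Hilo: 10 × 1 = 10
Total cost = 100.
So Yuma→Gary carries 5 crates.

5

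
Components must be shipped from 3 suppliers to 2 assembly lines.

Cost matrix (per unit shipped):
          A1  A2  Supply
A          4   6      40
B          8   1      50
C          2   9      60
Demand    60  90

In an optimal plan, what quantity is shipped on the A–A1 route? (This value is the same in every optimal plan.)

Optimal shipments:
  A→A2: 40 × 6 = 240
  B→A2: 50 × 1 = 50
  C→A1: 60 × 2 = 120
Total cost = 410.
The route A→A1 is not used.

0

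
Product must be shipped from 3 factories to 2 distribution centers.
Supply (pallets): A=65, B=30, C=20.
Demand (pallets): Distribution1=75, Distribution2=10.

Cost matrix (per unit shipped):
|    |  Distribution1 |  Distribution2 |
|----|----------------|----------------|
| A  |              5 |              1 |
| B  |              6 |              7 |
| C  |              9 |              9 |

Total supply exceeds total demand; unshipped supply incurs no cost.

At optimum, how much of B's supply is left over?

An optimal plan:
  A to Distribution1: 55 × 5 = 275
  A to Distribution2: 10 × 1 = 10
  B to Distribution1: 20 × 6 = 120
Total cost = 405.
B ships 20 of its 30, leaving 10.

10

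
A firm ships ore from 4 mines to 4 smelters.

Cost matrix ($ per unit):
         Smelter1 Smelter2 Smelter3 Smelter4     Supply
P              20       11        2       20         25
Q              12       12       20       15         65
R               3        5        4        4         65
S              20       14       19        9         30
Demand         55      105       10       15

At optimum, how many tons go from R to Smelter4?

0

The minimum-cost plan:
  P to Smelter2: 15 tons
  P to Smelter3: 10 tons
  Q to Smelter2: 65 tons
  R to Smelter1: 55 tons
  R to Smelter2: 10 tons
  S to Smelter2: 15 tons
  S to Smelter4: 15 tons
Total cost = $1525.
The route R→Smelter4 is not used.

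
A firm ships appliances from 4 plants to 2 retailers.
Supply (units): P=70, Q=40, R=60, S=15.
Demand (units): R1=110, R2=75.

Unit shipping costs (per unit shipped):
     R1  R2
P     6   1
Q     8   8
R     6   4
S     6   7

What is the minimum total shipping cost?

An optimal shipping plan:
  P to R2: 70 × 1 = 70
  Q to R1: 40 × 8 = 320
  R to R1: 55 × 6 = 330
  R to R2: 5 × 4 = 20
  S to R1: 15 × 6 = 90
Total = 70 + 320 + 330 + 20 + 90 = 830.

830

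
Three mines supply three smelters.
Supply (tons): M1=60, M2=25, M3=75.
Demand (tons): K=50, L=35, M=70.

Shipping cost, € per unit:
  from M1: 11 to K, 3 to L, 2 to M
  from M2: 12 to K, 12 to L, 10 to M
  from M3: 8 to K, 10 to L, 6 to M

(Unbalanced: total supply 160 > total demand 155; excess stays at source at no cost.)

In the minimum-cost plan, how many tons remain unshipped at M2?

5

Minimum-cost shipments:
  M1→L: 35 tons
  M1→M: 25 tons
  M2→K: 20 tons
  M3→K: 30 tons
  M3→M: 45 tons
Total cost = €905.
M2 ships 20 of its 25, leaving 5.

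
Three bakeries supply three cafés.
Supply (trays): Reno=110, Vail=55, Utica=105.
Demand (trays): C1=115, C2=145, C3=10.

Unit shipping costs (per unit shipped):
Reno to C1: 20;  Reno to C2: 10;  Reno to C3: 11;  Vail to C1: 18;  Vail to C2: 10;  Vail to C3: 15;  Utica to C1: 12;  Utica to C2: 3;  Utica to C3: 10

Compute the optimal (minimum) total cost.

2955

Optimal allocation:
  Reno→C2: 100 × 10 = 1000
  Reno→C3: 10 × 11 = 110
  Vail→C1: 55 × 18 = 990
  Utica→C1: 60 × 12 = 720
  Utica→C2: 45 × 3 = 135
Total = 1000 + 110 + 990 + 720 + 135 = 2955.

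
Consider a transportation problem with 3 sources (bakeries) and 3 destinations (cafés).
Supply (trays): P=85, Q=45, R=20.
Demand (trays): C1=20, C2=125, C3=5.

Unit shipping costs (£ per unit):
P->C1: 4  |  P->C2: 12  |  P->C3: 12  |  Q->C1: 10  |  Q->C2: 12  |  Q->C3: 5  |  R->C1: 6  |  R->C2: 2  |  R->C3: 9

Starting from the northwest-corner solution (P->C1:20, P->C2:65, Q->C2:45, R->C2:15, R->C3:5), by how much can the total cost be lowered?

Current plan cost = 20·4 + 65·12 + 45·12 + 15·2 + 5·9 = £1475.
Optimal plan:
  P to C1: 20 × £4 = £80
  P to C2: 65 × £12 = £780
  Q to C2: 40 × £12 = £480
  Q to C3: 5 × £5 = £25
  R to C2: 20 × £2 = £40
Optimal cost = £1405.
Saving = 1475 − 1405 = £70.

70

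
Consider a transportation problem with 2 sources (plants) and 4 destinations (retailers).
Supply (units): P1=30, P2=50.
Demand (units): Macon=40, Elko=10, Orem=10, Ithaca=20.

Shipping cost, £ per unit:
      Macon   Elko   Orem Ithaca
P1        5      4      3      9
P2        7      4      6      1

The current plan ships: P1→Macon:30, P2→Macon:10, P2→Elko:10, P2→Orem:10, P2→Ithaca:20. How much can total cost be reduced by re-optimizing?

10

Current plan cost = 30·5 + 10·7 + 10·4 + 10·6 + 20·1 = £340.
Optimal plan:
  P1–Macon: 20 × £5 = £100
  P1–Orem: 10 × £3 = £30
  P2–Macon: 20 × £7 = £140
  P2–Elko: 10 × £4 = £40
  P2–Ithaca: 20 × £1 = £20
Optimal cost = £330.
Saving = 340 − 330 = £10.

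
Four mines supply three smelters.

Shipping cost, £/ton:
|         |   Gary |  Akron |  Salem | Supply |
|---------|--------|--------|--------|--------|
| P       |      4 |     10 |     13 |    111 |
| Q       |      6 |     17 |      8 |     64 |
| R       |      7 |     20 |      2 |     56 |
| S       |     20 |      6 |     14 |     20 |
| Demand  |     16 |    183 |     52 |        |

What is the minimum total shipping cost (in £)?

2318

Optimal allocation:
  P→Akron: 111 × £10 = £1110
  Q→Gary: 12 × £6 = £72
  Q→Akron: 52 × £17 = £884
  R→Gary: 4 × £7 = £28
  R→Salem: 52 × £2 = £104
  S→Akron: 20 × £6 = £120
Total = 1110 + 72 + 884 + 28 + 104 + 120 = £2318.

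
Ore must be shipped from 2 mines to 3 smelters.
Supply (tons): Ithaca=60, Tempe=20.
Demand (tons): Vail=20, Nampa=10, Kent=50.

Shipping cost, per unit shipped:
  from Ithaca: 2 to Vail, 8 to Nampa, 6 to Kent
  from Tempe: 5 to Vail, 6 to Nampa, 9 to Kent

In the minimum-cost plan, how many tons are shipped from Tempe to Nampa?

Optimal shipments:
  Ithaca to Vail: 20 × 2 = 40
  Ithaca to Kent: 40 × 6 = 240
  Tempe to Nampa: 10 × 6 = 60
  Tempe to Kent: 10 × 9 = 90
Total cost = 430.
So Tempe→Nampa carries 10 tons.

10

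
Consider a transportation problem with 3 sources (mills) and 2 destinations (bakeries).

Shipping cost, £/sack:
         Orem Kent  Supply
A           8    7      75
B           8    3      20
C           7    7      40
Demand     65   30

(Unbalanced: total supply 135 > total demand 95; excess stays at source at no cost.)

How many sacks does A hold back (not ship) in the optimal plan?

40

An optimal plan:
  A→Orem: 25 × £8 = £200
  A→Kent: 10 × £7 = £70
  B→Kent: 20 × £3 = £60
  C→Orem: 40 × £7 = £280
Total cost = £610.
A ships 35 of its 75, leaving 40.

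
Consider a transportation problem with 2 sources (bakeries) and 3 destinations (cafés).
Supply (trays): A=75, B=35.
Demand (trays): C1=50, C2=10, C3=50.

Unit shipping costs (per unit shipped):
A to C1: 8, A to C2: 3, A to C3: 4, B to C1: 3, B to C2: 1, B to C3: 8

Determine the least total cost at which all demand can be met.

455

One minimum-cost allocation:
  A to C1: 15 trays
  A to C2: 10 trays
  A to C3: 50 trays
  B to C1: 35 trays
Total cost = 455.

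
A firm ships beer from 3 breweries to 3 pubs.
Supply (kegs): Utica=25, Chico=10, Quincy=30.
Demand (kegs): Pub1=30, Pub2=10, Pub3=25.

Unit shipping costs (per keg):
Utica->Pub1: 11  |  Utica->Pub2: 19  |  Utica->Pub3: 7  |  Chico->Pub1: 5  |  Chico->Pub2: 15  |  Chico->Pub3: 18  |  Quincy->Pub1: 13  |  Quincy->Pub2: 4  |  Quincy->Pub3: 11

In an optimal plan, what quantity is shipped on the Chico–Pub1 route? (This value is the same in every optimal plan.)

The minimum-cost plan:
  Utica to Pub3: 25 kegs
  Chico to Pub1: 10 kegs
  Quincy to Pub1: 20 kegs
  Quincy to Pub2: 10 kegs
Total cost = 525.
So Chico→Pub1 carries 10 kegs.

10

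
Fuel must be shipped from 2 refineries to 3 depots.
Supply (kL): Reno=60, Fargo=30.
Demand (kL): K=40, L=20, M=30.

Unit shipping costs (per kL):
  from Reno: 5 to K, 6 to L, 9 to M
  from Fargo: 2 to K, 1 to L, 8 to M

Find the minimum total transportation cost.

460

An optimal shipping plan:
  Reno->K: 30 × 5 = 150
  Reno->M: 30 × 9 = 270
  Fargo->K: 10 × 2 = 20
  Fargo->L: 20 × 1 = 20
Total = 150 + 270 + 20 + 20 = 460.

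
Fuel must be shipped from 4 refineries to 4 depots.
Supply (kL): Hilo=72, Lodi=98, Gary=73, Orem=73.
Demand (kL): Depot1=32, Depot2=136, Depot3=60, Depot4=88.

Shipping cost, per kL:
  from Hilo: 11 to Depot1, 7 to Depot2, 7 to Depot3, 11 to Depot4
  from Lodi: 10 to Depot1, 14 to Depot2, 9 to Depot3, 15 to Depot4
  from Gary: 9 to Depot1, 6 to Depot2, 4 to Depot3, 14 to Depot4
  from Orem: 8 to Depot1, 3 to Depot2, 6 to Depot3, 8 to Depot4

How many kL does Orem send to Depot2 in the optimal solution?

The minimum-cost plan:
  Hilo to Depot2: 50 × 7 = 350
  Hilo to Depot4: 22 × 11 = 242
  Lodi to Depot1: 32 × 10 = 320
  Lodi to Depot4: 66 × 15 = 990
  Gary to Depot2: 13 × 6 = 78
  Gary to Depot3: 60 × 4 = 240
  Orem to Depot2: 73 × 3 = 219
Total cost = 2439.
So Orem→Depot2 carries 73 kL.

73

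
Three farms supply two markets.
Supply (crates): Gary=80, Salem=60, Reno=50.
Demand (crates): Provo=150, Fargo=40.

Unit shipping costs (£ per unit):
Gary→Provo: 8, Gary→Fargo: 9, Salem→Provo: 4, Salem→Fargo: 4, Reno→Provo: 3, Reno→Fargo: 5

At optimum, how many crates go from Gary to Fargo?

Optimal shipments:
  Gary to Provo: 80 × £8 = £640
  Salem to Provo: 20 × £4 = £80
  Salem to Fargo: 40 × £4 = £160
  Reno to Provo: 50 × £3 = £150
Total cost = £1030.
The route Gary→Fargo is not used.

0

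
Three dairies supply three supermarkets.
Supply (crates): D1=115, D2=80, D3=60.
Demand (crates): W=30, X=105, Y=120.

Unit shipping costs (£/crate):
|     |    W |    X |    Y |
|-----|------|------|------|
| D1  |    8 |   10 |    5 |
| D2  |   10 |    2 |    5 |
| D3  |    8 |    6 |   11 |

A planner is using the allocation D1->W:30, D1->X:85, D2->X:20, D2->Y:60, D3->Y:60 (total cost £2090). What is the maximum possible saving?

Current plan cost = 30·8 + 85·10 + 20·2 + 60·5 + 60·11 = £2090.
Optimal plan:
  D1–Y: 115 × £5 = £575
  D2–X: 75 × £2 = £150
  D2–Y: 5 × £5 = £25
  D3–W: 30 × £8 = £240
  D3–X: 30 × £6 = £180
Optimal cost = £1170.
Saving = 2090 − 1170 = £920.

920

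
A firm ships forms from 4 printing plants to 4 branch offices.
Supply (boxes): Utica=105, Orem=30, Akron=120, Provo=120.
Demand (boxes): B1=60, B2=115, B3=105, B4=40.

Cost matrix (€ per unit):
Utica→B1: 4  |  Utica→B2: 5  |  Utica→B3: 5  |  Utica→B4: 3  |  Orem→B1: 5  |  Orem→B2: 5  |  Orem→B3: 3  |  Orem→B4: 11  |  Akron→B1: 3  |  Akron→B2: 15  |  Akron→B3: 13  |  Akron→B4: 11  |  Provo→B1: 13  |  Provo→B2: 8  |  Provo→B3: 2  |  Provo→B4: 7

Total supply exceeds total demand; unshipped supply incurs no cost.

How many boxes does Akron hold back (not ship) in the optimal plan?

Minimum-cost shipments:
  Utica–B2: 70 × €5 = €350
  Utica–B4: 35 × €3 = €105
  Orem–B2: 30 × €5 = €150
  Akron–B1: 60 × €3 = €180
  Akron–B4: 5 × €11 = €55
  Provo–B2: 15 × €8 = €120
  Provo–B3: 105 × €2 = €210
Total cost = €1170.
Akron ships 65 of its 120, leaving 55.

55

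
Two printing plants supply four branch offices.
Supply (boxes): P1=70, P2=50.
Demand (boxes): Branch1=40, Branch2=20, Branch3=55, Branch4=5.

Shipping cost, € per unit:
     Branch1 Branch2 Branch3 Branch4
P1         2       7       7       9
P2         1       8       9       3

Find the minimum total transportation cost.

Optimal allocation:
  P1→Branch2: 15 × €7 = €105
  P1→Branch3: 55 × €7 = €385
  P2→Branch1: 40 × €1 = €40
  P2→Branch2: 5 × €8 = €40
  P2→Branch4: 5 × €3 = €15
Total = 105 + 385 + 40 + 40 + 15 = €585.

585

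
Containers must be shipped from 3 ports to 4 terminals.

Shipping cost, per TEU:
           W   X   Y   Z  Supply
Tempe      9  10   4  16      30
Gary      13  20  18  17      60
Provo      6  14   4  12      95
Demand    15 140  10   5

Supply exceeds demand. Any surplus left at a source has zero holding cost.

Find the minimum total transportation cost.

One minimum-cost allocation:
  Tempe–X: 30 TEU
  Gary–X: 40 TEU
  Gary–Z: 5 TEU
  Provo–W: 15 TEU
  Provo–X: 70 TEU
  Provo–Y: 10 TEU
Total cost = 2295.

2295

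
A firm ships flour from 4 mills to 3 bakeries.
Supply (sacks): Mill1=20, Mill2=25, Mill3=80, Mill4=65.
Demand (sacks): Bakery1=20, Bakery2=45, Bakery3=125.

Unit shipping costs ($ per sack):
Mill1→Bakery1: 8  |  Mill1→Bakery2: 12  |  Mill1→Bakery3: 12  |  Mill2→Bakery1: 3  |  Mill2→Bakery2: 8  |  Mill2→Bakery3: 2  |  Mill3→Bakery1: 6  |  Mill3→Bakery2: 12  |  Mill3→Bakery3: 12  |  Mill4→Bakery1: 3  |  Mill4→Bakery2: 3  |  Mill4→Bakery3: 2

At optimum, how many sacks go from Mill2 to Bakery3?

Solving gives:
  Mill1→Bakery2: 20 sacks
  Mill2→Bakery3: 25 sacks
  Mill3→Bakery1: 20 sacks
  Mill3→Bakery2: 25 sacks
  Mill3→Bakery3: 35 sacks
  Mill4→Bakery3: 65 sacks
Total cost = $1260.
So Mill2→Bakery3 carries 25 sacks.

25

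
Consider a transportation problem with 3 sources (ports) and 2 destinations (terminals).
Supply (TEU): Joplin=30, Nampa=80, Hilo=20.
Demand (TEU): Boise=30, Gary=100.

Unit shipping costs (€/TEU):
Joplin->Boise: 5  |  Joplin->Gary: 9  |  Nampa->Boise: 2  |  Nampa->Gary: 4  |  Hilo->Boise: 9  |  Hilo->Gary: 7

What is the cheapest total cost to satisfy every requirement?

610

Optimal allocation:
  Joplin→Boise: 30 × €5 = €150
  Nampa→Gary: 80 × €4 = €320
  Hilo→Gary: 20 × €7 = €140
Total = 150 + 320 + 140 = €610.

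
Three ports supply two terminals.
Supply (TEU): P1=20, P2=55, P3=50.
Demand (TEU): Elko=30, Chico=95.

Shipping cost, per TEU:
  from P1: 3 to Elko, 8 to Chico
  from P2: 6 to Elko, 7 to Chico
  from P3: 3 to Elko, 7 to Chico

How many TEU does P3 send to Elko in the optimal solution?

10

Optimal shipments:
  P1→Elko: 20 × 3 = 60
  P2→Chico: 55 × 7 = 385
  P3→Elko: 10 × 3 = 30
  P3→Chico: 40 × 7 = 280
Total cost = 755.
So P3→Elko carries 10 TEU.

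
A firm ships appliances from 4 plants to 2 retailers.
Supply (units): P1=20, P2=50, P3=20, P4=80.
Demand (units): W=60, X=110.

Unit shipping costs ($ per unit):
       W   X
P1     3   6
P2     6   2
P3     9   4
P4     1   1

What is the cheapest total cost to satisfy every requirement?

One minimum-cost allocation:
  P1–W: 20 × $3 = $60
  P2–X: 50 × $2 = $100
  P3–X: 20 × $4 = $80
  P4–W: 40 × $1 = $40
  P4–X: 40 × $1 = $40
Total = 60 + 100 + 80 + 40 + 40 = $320.

320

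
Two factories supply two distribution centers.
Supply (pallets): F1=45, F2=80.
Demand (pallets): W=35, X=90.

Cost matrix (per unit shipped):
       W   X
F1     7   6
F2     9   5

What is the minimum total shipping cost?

A cheapest plan:
  F1->W: 35 pallets
  F1->X: 10 pallets
  F2->X: 80 pallets
Total cost = 705.

705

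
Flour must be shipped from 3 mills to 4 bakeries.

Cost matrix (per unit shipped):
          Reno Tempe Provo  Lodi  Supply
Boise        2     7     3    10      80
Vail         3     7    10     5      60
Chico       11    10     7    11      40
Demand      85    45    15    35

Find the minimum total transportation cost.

845

An optimal shipping plan:
  Boise–Reno: 80 sacks
  Vail–Reno: 5 sacks
  Vail–Tempe: 20 sacks
  Vail–Lodi: 35 sacks
  Chico–Tempe: 25 sacks
  Chico–Provo: 15 sacks
Total cost = 845.
(Supply check: Boise ships 80; Vail ships 60; Chico ships 40.)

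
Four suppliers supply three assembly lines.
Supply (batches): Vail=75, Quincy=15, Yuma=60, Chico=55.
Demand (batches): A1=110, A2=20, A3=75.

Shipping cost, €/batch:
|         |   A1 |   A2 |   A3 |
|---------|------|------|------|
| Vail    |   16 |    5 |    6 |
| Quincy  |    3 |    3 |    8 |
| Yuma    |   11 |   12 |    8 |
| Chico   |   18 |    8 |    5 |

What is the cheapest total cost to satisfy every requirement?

1760

A cheapest plan:
  Vail→A1: 35 × €16 = €560
  Vail→A2: 20 × €5 = €100
  Vail→A3: 20 × €6 = €120
  Quincy→A1: 15 × €3 = €45
  Yuma→A1: 60 × €11 = €660
  Chico→A3: 55 × €5 = €275
Total = 560 + 100 + 120 + 45 + 660 + 275 = €1760.
(Supply check: Vail ships 75; Quincy ships 15; Yuma ships 60; Chico ships 55.)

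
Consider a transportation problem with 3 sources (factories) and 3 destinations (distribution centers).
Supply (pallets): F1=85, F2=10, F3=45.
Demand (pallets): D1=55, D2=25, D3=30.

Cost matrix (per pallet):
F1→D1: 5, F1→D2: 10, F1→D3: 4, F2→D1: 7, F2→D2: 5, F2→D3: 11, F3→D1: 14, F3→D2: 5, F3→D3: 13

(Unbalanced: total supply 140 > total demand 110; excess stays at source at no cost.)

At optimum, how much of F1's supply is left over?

0

An optimal plan:
  F1–D1: 55 × 5 = 275
  F1–D3: 30 × 4 = 120
  F2–D2: 10 × 5 = 50
  F3–D2: 15 × 5 = 75
Total cost = 520.
F1 ships 85 of its 85, leaving 0.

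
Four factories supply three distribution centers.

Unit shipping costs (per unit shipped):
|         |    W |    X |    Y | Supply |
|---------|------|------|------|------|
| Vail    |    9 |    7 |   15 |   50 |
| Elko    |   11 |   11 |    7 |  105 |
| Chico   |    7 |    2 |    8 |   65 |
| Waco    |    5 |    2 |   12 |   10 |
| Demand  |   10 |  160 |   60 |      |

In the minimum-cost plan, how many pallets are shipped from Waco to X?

10

Optimal shipments:
  Vail->X: 50 pallets
  Elko->W: 10 pallets
  Elko->X: 35 pallets
  Elko->Y: 60 pallets
  Chico->X: 65 pallets
  Waco->X: 10 pallets
Total cost = 1415.
So Waco→X carries 10 pallets.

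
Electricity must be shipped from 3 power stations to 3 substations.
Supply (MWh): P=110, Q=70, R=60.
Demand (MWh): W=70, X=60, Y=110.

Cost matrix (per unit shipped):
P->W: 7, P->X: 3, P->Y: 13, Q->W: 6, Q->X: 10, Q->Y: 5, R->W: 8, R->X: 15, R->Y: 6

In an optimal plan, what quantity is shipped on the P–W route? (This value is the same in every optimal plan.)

Optimal shipments:
  P to W: 50 MWh
  P to X: 60 MWh
  Q to W: 20 MWh
  Q to Y: 50 MWh
  R to Y: 60 MWh
Total cost = 1260.
So P→W carries 50 MWh.

50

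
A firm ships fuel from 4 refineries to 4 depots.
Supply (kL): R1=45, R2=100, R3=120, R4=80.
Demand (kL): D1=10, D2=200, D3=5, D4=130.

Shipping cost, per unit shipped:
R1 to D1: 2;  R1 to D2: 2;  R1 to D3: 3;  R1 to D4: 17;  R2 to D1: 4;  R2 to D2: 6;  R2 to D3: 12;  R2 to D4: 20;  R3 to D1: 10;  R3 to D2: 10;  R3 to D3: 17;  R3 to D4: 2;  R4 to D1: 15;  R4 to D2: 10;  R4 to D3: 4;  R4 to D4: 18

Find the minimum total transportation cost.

1760

An optimal shipping plan:
  R1 to D2: 45 kL
  R2 to D1: 10 kL
  R2 to D2: 90 kL
  R3 to D4: 120 kL
  R4 to D2: 65 kL
  R4 to D3: 5 kL
  R4 to D4: 10 kL
Total cost = 1760.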